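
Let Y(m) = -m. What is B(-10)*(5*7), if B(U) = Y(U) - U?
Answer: 700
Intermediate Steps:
B(U) = -2*U (B(U) = -U - U = -2*U)
B(-10)*(5*7) = (-2*(-10))*(5*7) = 20*35 = 700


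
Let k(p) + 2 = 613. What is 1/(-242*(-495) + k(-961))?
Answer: 1/120401 ≈ 8.3056e-6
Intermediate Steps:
k(p) = 611 (k(p) = -2 + 613 = 611)
1/(-242*(-495) + k(-961)) = 1/(-242*(-495) + 611) = 1/(119790 + 611) = 1/120401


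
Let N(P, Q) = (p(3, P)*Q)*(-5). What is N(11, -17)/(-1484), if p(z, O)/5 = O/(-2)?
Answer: 4675/2968 ≈ 1.5751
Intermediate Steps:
p(z, O) = -5*O/2 (p(z, O) = 5*(O/(-2)) = 5*(O*(-½)) = 5*(-O/2) = -5*O/2)
N(P, Q) = 25*P*Q/2 (N(P, Q) = ((-5*P/2)*Q)*(-5) = -5*P*Q/2*(-5) = 25*P*Q/2)
N(11, -17)/(-1484) = ((25/2)*11*(-17))/(-1484) = -4675/2*(-1/1484) = 4675/2968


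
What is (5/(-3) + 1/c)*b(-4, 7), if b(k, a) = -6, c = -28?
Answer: 143/14 ≈ 10.214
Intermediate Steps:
(5/(-3) + 1/c)*b(-4, 7) = (5/(-3) + 1/(-28))*(-6) = (5*(-1/3) + 1*(-1/28))*(-6) = (-5/3 - 1/28)*(-6) = -143/84*(-6) = 143/14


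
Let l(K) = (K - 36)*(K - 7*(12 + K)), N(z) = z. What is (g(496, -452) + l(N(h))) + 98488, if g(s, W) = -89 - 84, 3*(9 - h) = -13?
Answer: 306097/3 ≈ 1.0203e+5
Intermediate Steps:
h = 40/3 (h = 9 - ⅓*(-13) = 9 + 13/3 = 40/3 ≈ 13.333)
g(s, W) = -173
l(K) = (-84 - 6*K)*(-36 + K) (l(K) = (-36 + K)*(K + (-84 - 7*K)) = (-36 + K)*(-84 - 6*K) = (-84 - 6*K)*(-36 + K))
(g(496, -452) + l(N(h))) + 98488 = (-173 + (3024 - 6*(40/3)² + 132*(40/3))) + 98488 = (-173 + (3024 - 6*1600/9 + 1760)) + 98488 = (-173 + (3024 - 3200/3 + 1760)) + 98488 = (-173 + 11152/3) + 98488 = 10633/3 + 98488 = 306097/3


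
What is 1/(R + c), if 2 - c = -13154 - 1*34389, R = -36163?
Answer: 1/11382 ≈ 8.7858e-5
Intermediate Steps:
c = 47545 (c = 2 - (-13154 - 1*34389) = 2 - (-13154 - 34389) = 2 - 1*(-47543) = 2 + 47543 = 47545)
1/(R + c) = 1/(-36163 + 47545) = 1/11382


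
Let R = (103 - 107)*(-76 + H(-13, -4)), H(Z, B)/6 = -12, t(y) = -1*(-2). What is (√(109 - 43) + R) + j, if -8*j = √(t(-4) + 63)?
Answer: 592 + √66 - √65/8 ≈ 599.12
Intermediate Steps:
t(y) = 2
H(Z, B) = -72 (H(Z, B) = 6*(-12) = -72)
j = -√65/8 (j = -√(2 + 63)/8 = -√65/8 ≈ -1.0078)
R = 592 (R = (103 - 107)*(-76 - 72) = -4*(-148) = 592)
(√(109 - 43) + R) + j = (√(109 - 43) + 592) - √65/8 = (√66 + 592) - √65/8 = (592 + √66) - √65/8 = 592 + √66 - √65/8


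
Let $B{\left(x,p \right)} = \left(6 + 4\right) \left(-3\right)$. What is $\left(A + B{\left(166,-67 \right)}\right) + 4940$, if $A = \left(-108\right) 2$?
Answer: $4694$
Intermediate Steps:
$B{\left(x,p \right)} = -30$ ($B{\left(x,p \right)} = 10 \left(-3\right) = -30$)
$A = -216$
$\left(A + B{\left(166,-67 \right)}\right) + 4940 = \left(-216 - 30\right) + 4940 = -246 + 4940 = 4694$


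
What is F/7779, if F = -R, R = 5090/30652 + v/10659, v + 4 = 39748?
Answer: -212081233/423592049562 ≈ -0.00050067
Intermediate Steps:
v = 39744 (v = -4 + 39748 = 39744)
R = 212081233/54453278 (R = 5090/30652 + 39744/10659 = 5090*(1/30652) + 39744*(1/10659) = 2545/15326 + 13248/3553 = 212081233/54453278 ≈ 3.8947)
F = -212081233/54453278 (F = -1*212081233/54453278 = -212081233/54453278 ≈ -3.8947)
F/7779 = -212081233/54453278/7779 = -212081233/54453278*1/7779 = -212081233/423592049562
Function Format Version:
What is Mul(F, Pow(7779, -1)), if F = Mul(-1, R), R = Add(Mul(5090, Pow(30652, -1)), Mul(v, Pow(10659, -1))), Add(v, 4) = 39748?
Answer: Rational(-212081233, 423592049562) ≈ -0.00050067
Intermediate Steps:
v = 39744 (v = Add(-4, 39748) = 39744)
R = Rational(212081233, 54453278) (R = Add(Mul(5090, Pow(30652, -1)), Mul(39744, Pow(10659, -1))) = Add(Mul(5090, Rational(1, 30652)), Mul(39744, Rational(1, 10659))) = Add(Rational(2545, 15326), Rational(13248, 3553)) = Rational(212081233, 54453278) ≈ 3.8947)
F = Rational(-212081233, 54453278) (F = Mul(-1, Rational(212081233, 54453278)) = Rational(-212081233, 54453278) ≈ -3.8947)
Mul(F, Pow(7779, -1)) = Mul(Rational(-212081233, 54453278), Pow(7779, -1)) = Mul(Rational(-212081233, 54453278), Rational(1, 7779)) = Rational(-212081233, 423592049562)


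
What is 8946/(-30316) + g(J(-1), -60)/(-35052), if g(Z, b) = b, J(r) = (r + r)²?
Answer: -12989843/44276518 ≈ -0.29338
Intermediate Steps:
J(r) = 4*r² (J(r) = (2*r)² = 4*r²)
8946/(-30316) + g(J(-1), -60)/(-35052) = 8946/(-30316) - 60/(-35052) = 8946*(-1/30316) - 60*(-1/35052) = -4473/15158 + 5/2921 = -12989843/44276518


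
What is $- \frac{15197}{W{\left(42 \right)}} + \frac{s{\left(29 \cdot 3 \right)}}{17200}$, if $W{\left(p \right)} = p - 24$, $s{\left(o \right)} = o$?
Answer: $- \frac{130693417}{154800} \approx -844.27$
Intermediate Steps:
$W{\left(p \right)} = -24 + p$
$- \frac{15197}{W{\left(42 \right)}} + \frac{s{\left(29 \cdot 3 \right)}}{17200} = - \frac{15197}{-24 + 42} + \frac{29 \cdot 3}{17200} = - \frac{15197}{18} + 87 \cdot \frac{1}{17200} = \left(-15197\right) \frac{1}{18} + \frac{87}{17200} = - \frac{15197}{18} + \frac{87}{17200} = - \frac{130693417}{154800}$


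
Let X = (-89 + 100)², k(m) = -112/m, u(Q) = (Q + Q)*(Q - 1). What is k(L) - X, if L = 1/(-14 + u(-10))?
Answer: -23193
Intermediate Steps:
u(Q) = 2*Q*(-1 + Q) (u(Q) = (2*Q)*(-1 + Q) = 2*Q*(-1 + Q))
L = 1/206 (L = 1/(-14 + 2*(-10)*(-1 - 10)) = 1/(-14 + 2*(-10)*(-11)) = 1/(-14 + 220) = 1/206 ≈ 0.0048544)
X = 121 (X = 11² = 121)
k(L) - X = -112/1/206 - 1*121 = -112*206 - 121 = -23072 - 121 = -23193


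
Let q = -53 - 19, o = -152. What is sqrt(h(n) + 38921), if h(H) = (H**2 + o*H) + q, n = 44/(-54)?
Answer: sqrt(28411693)/27 ≈ 197.42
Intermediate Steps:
q = -72
n = -22/27 (n = 44*(-1/54) = -22/27 ≈ -0.81481)
h(H) = -72 + H**2 - 152*H (h(H) = (H**2 - 152*H) - 72 = -72 + H**2 - 152*H)
sqrt(h(n) + 38921) = sqrt((-72 + (-22/27)**2 - 152*(-22/27)) + 38921) = sqrt((-72 + 484/729 + 3344/27) + 38921) = sqrt(38284/729 + 38921) = sqrt(28411693/729) = sqrt(28411693)/27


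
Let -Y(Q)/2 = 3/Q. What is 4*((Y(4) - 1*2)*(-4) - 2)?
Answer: 48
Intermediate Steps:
Y(Q) = -6/Q
4*((Y(4) - 1*2)*(-4) - 2) = 4*((-6/4 - 1*2)*(-4) - 2) = 4*((-6*¼ - 2)*(-4) - 2) = 4*((-3/2 - 2)*(-4) - 2) = 4*(-7/2*(-4) - 2) = 4*(14 - 2) = 4*12 = 48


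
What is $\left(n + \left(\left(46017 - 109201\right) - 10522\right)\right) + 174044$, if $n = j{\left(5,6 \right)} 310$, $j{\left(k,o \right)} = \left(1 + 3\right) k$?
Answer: $106538$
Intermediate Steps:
$j{\left(k,o \right)} = 4 k$
$n = 6200$ ($n = 4 \cdot 5 \cdot 310 = 20 \cdot 310 = 6200$)
$\left(n + \left(\left(46017 - 109201\right) - 10522\right)\right) + 174044 = \left(6200 + \left(\left(46017 - 109201\right) - 10522\right)\right) + 174044 = \left(6200 - 73706\right) + 174044 = -67506 + 174044 = 106538$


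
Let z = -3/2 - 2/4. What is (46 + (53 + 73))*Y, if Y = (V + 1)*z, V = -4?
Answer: 1032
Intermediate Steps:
z = -2 (z = -3*1/2 - 2*1/4 = -3/2 - 1/2 = -2)
Y = 6 (Y = (-4 + 1)*(-2) = -3*(-2) = 6)
(46 + (53 + 73))*Y = (46 + (53 + 73))*6 = (46 + 126)*6 = 172*6 = 1032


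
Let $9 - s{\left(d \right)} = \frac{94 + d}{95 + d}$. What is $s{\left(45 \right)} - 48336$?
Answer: $- \frac{6765919}{140} \approx -48328.0$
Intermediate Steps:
$s{\left(d \right)} = 9 - \frac{94 + d}{95 + d}$
$s{\left(45 \right)} - 48336 = \frac{761 + 8 \cdot 45}{95 + 45} - 48336 = \frac{761 + 360}{140} - 48336 = \frac{1}{140} \cdot 1121 - 48336 = \frac{1121}{140} - 48336 = - \frac{6765919}{140}$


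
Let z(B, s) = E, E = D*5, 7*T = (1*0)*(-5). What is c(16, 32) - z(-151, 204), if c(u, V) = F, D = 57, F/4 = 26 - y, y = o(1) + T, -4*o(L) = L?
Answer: -180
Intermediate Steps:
T = 0 (T = ((1*0)*(-5))/7 = (0*(-5))/7 = (1/7)*0 = 0)
o(L) = -L/4
y = -1/4 (y = -1/4*1 + 0 = -1/4 + 0 = -1/4 ≈ -0.25000)
F = 105 (F = 4*(26 - 1*(-1/4)) = 4*(26 + 1/4) = 4*(105/4) = 105)
c(u, V) = 105
E = 285 (E = 57*5 = 285)
z(B, s) = 285
c(16, 32) - z(-151, 204) = 105 - 1*285 = 105 - 285 = -180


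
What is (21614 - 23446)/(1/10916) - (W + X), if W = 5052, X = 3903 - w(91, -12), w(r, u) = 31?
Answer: -20007036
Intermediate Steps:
X = 3872 (X = 3903 - 1*31 = 3903 - 31 = 3872)
(21614 - 23446)/(1/10916) - (W + X) = (21614 - 23446)/(1/10916) - (5052 + 3872) = -1832/1/10916 - 1*8924 = -1832*10916 - 8924 = -19998112 - 8924 = -20007036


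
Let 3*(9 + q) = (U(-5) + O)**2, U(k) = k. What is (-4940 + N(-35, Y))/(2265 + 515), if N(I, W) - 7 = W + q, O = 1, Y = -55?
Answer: -2995/1668 ≈ -1.7956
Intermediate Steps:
q = -11/3 (q = -9 + (-5 + 1)**2/3 = -9 + (1/3)*(-4)**2 = -9 + (1/3)*16 = -9 + 16/3 = -11/3 ≈ -3.6667)
N(I, W) = 10/3 + W (N(I, W) = 7 + (W - 11/3) = 7 + (-11/3 + W) = 10/3 + W)
(-4940 + N(-35, Y))/(2265 + 515) = (-4940 + (10/3 - 55))/(2265 + 515) = (-4940 - 155/3)/2780 = -14975/3*1/2780 = -2995/1668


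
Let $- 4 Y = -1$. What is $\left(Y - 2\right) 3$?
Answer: $- \frac{21}{4} \approx -5.25$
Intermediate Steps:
$Y = \frac{1}{4}$ ($Y = \left(- \frac{1}{4}\right) \left(-1\right) = \frac{1}{4} \approx 0.25$)
$\left(Y - 2\right) 3 = \left(\frac{1}{4} - 2\right) 3 = \left(- \frac{7}{4}\right) 3 = - \frac{21}{4}$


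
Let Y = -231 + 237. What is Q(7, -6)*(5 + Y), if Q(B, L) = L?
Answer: -66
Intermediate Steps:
Y = 6
Q(7, -6)*(5 + Y) = -6*(5 + 6) = -6*11 = -66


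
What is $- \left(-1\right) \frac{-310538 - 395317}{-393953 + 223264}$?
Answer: $\frac{705855}{170689} \approx 4.1353$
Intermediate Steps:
$- \left(-1\right) \frac{-310538 - 395317}{-393953 + 223264} = - \left(-1\right) \left(- \frac{705855}{-170689}\right) = - \left(-1\right) \left(\left(-705855\right) \left(- \frac{1}{170689}\right)\right) = - \frac{\left(-1\right) 705855}{170689} = \left(-1\right) \left(- \frac{705855}{170689}\right) = \frac{705855}{170689}$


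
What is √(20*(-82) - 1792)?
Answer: 2*I*√858 ≈ 58.583*I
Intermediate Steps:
√(20*(-82) - 1792) = √(-1640 - 1792) = √(-3432) = 2*I*√858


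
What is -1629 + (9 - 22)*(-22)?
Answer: -1343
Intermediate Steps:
-1629 + (9 - 22)*(-22) = -1629 - 13*(-22) = -1629 + 286 = -1343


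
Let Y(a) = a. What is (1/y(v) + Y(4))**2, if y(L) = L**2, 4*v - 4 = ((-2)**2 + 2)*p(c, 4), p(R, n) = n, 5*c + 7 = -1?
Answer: 38809/2401 ≈ 16.164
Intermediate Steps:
c = -8/5 (c = -7/5 + (1/5)*(-1) = -7/5 - 1/5 = -8/5 ≈ -1.6000)
v = 7 (v = 1 + (((-2)**2 + 2)*4)/4 = 1 + ((4 + 2)*4)/4 = 1 + (6*4)/4 = 1 + (1/4)*24 = 1 + 6 = 7)
(1/y(v) + Y(4))**2 = (1/(7**2) + 4)**2 = (1/49 + 4)**2 = (197/49)**2 = 38809/2401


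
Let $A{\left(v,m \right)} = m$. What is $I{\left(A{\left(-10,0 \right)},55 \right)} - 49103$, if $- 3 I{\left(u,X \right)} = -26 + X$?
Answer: $- \frac{147338}{3} \approx -49113.0$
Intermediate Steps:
$I{\left(u,X \right)} = \frac{26}{3} - \frac{X}{3}$ ($I{\left(u,X \right)} = - \frac{-26 + X}{3} = \frac{26}{3} - \frac{X}{3}$)
$I{\left(A{\left(-10,0 \right)},55 \right)} - 49103 = \left(\frac{26}{3} - \frac{55}{3}\right) - 49103 = - \frac{29}{3} - 49103 = - \frac{147338}{3}$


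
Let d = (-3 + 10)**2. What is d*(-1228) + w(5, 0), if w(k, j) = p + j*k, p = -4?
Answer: -60176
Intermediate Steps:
w(k, j) = -4 + j*k
d = 49 (d = 7**2 = 49)
d*(-1228) + w(5, 0) = 49*(-1228) + (-4 + 0*5) = -60172 + (-4 + 0) = -60172 - 4 = -60176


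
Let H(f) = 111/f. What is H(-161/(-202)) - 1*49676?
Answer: -7975414/161 ≈ -49537.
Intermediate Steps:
H(-161/(-202)) - 1*49676 = 111/((-161/(-202))) - 1*49676 = 111/((-161*(-1/202))) - 49676 = 111/(161/202) - 49676 = 111*(202/161) - 49676 = 22422/161 - 49676 = -7975414/161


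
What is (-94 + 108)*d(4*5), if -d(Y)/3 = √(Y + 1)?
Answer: -42*√21 ≈ -192.47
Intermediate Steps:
d(Y) = -3*√(1 + Y) (d(Y) = -3*√(Y + 1) = -3*√(1 + Y))
(-94 + 108)*d(4*5) = (-94 + 108)*(-3*√(1 + 4*5)) = 14*(-3*√(1 + 20)) = 14*(-3*√21) = -42*√21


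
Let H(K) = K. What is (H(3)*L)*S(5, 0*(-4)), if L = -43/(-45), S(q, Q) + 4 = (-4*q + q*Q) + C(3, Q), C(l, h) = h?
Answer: -344/5 ≈ -68.800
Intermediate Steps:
S(q, Q) = -4 + Q - 4*q + Q*q (S(q, Q) = -4 + ((-4*q + q*Q) + Q) = -4 + ((-4*q + Q*q) + Q) = -4 + (Q - 4*q + Q*q) = -4 + Q - 4*q + Q*q)
L = 43/45 (L = -43*(-1/45) = 43/45 ≈ 0.95556)
(H(3)*L)*S(5, 0*(-4)) = (3*(43/45))*(-4 + 0*(-4) - 4*5 + (0*(-4))*5) = 43*(-4 + 0 - 20 + 0*5)/15 = 43*(-4 + 0 - 20 + 0)/15 = (43/15)*(-24) = -344/5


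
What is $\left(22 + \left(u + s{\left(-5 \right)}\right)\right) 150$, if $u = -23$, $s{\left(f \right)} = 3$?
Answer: $300$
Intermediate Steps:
$\left(22 + \left(u + s{\left(-5 \right)}\right)\right) 150 = \left(22 + \left(-23 + 3\right)\right) 150 = \left(22 - 20\right) 150 = 2 \cdot 150 = 300$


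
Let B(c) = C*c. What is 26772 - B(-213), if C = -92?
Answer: 7176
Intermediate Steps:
B(c) = -92*c
26772 - B(-213) = 26772 - (-92)*(-213) = 26772 - 1*19596 = 26772 - 19596 = 7176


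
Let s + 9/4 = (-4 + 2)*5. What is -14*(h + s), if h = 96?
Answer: -2345/2 ≈ -1172.5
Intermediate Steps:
s = -49/4 (s = -9/4 + (-4 + 2)*5 = -9/4 - 2*5 = -9/4 - 10 = -49/4 ≈ -12.250)
-14*(h + s) = -14*(96 - 49/4) = -14*335/4 = -2345/2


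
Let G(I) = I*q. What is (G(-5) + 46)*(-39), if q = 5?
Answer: -819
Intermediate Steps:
G(I) = 5*I (G(I) = I*5 = 5*I)
(G(-5) + 46)*(-39) = (5*(-5) + 46)*(-39) = (-25 + 46)*(-39) = 21*(-39) = -819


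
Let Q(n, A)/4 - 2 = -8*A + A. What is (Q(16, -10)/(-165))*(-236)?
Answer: 22656/55 ≈ 411.93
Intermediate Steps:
Q(n, A) = 8 - 28*A (Q(n, A) = 8 + 4*(-8*A + A) = 8 + 4*(-7*A) = 8 - 28*A)
(Q(16, -10)/(-165))*(-236) = ((8 - 28*(-10))/(-165))*(-236) = ((8 + 280)*(-1/165))*(-236) = (288*(-1/165))*(-236) = -96/55*(-236) = 22656/55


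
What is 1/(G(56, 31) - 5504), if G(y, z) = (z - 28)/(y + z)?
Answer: -29/159615 ≈ -0.00018169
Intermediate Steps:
G(y, z) = (-28 + z)/(y + z)
1/(G(56, 31) - 5504) = 1/((-28 + 31)/(56 + 31) - 5504) = 1/(3/87 - 5504) = 1/((1/87)*3 - 5504) = 1/(1/29 - 5504) = 1/(-159615/29) = -29/159615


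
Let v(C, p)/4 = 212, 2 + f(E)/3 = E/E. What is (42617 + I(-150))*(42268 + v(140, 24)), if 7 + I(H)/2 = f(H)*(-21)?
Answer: 1842303564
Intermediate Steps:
f(E) = -3 (f(E) = -6 + 3*(E/E) = -6 + 3*1 = -6 + 3 = -3)
v(C, p) = 848 (v(C, p) = 4*212 = 848)
I(H) = 112 (I(H) = -14 + 2*(-3*(-21)) = -14 + 2*63 = -14 + 126 = 112)
(42617 + I(-150))*(42268 + v(140, 24)) = (42617 + 112)*(42268 + 848) = 42729*43116 = 1842303564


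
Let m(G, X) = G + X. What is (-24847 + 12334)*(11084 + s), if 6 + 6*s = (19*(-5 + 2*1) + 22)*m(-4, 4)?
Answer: -138681579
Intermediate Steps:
s = -1 (s = -1 + ((19*(-5 + 2*1) + 22)*(-4 + 4))/6 = -1 + ((19*(-5 + 2) + 22)*0)/6 = -1 + ((19*(-3) + 22)*0)/6 = -1 + ((-57 + 22)*0)/6 = -1 + (-35*0)/6 = -1 + (1/6)*0 = -1 + 0 = -1)
(-24847 + 12334)*(11084 + s) = (-24847 + 12334)*(11084 - 1) = -12513*11083 = -138681579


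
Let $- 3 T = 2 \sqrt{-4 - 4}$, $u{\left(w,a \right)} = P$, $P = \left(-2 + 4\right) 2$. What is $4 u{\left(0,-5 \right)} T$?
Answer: $- \frac{64 i \sqrt{2}}{3} \approx - 30.17 i$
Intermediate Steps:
$P = 4$ ($P = 2 \cdot 2 = 4$)
$u{\left(w,a \right)} = 4$
$T = - \frac{4 i \sqrt{2}}{3}$ ($T = - \frac{2 \sqrt{-4 - 4}}{3} = - \frac{2 \sqrt{-8}}{3} = - \frac{2 \cdot 2 i \sqrt{2}}{3} = - \frac{4 i \sqrt{2}}{3} \approx - 1.8856 i$)
$4 u{\left(0,-5 \right)} T = 4 \cdot 4 \left(- \frac{4 i \sqrt{2}}{3}\right) = 16 \left(- \frac{4 i \sqrt{2}}{3}\right) = - \frac{64 i \sqrt{2}}{3}$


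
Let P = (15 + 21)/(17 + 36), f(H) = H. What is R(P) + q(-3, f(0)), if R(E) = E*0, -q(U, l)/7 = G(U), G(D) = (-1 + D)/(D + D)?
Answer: -14/3 ≈ -4.6667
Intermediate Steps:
G(D) = (-1 + D)/(2*D) (G(D) = (-1 + D)/((2*D)) = (-1 + D)*(1/(2*D)) = (-1 + D)/(2*D))
q(U, l) = -7*(-1 + U)/(2*U)
P = 36/53 ≈ 0.67924
R(E) = 0
R(P) + q(-3, f(0)) = 0 + (7/2)*(1 - 1*(-3))/(-3) = 0 + (7/2)*(-⅓)*(1 + 3) = 0 + (7/2)*(-⅓)*4 = 0 - 14/3 = -14/3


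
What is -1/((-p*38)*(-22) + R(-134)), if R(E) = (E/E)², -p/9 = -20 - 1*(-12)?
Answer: -1/60193 ≈ -1.6613e-5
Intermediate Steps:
p = 72 (p = -9*(-20 - 1*(-12)) = -9*(-20 + 12) = -9*(-8) = 72)
R(E) = 1 (R(E) = 1² = 1)
-1/((-p*38)*(-22) + R(-134)) = -1/((-1*72*38)*(-22) + 1) = -1/(-72*38*(-22) + 1) = -1/(-2736*(-22) + 1) = -1/(60192 + 1) = -1/60193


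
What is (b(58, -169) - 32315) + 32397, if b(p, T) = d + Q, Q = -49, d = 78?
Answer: 111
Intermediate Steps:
b(p, T) = 29 (b(p, T) = 78 - 49 = 29)
(b(58, -169) - 32315) + 32397 = (29 - 32315) + 32397 = -32286 + 32397 = 111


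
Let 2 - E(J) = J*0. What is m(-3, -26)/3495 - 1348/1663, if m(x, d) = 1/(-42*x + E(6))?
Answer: -603039617/743959680 ≈ -0.81058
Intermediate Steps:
E(J) = 2 (E(J) = 2 - J*0 = 2 - 1*0 = 2 + 0 = 2)
m(x, d) = 1/(2 - 42*x) (m(x, d) = 1/(-42*x + 2) = 1/(2 - 42*x))
m(-3, -26)/3495 - 1348/1663 = -1/(-2 + 42*(-3))/3495 - 1348/1663 = -1/(-2 - 126)*(1/3495) - 1348*1/1663 = -1/(-128)*(1/3495) - 1348/1663 = -1*(-1/128)*(1/3495) - 1348/1663 = (1/128)*(1/3495) - 1348/1663 = 1/447360 - 1348/1663 = -603039617/743959680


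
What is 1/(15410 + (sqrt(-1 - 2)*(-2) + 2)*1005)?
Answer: 13/235505 + 3*I*sqrt(3)/471010 ≈ 5.5201e-5 + 1.1032e-5*I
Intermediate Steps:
1/(15410 + (sqrt(-1 - 2)*(-2) + 2)*1005) = 1/(15410 + (sqrt(-3)*(-2) + 2)*1005) = 1/(15410 + ((I*sqrt(3))*(-2) + 2)*1005) = 1/(15410 + (-2*I*sqrt(3) + 2)*1005) = 1/(15410 + (2 - 2*I*sqrt(3))*1005) = 1/(15410 + (2010 - 2010*I*sqrt(3))) = 1/(17420 - 2010*I*sqrt(3))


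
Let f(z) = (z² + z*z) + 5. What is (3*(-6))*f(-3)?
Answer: -414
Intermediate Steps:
f(z) = 5 + 2*z² (f(z) = (z² + z²) + 5 = 2*z² + 5 = 5 + 2*z²)
(3*(-6))*f(-3) = (3*(-6))*(5 + 2*(-3)²) = -18*(5 + 2*9) = -18*(5 + 18) = -18*23 = -414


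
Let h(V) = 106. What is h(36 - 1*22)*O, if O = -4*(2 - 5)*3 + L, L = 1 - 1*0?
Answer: 3922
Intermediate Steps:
L = 1 (L = 1 + 0 = 1)
O = 37 (O = -4*(2 - 5)*3 + 1 = -(-12)*3 + 1 = -4*(-9) + 1 = 36 + 1 = 37)
h(36 - 1*22)*O = 106*37 = 3922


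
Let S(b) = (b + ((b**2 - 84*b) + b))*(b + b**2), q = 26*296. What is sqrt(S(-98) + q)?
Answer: 4*sqrt(10480846) ≈ 12950.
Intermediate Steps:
q = 7696
S(b) = (b + b**2)*(b**2 - 82*b) (S(b) = (b + (b**2 - 83*b))*(b + b**2) = (b**2 - 82*b)*(b + b**2) = (b + b**2)*(b**2 - 82*b))
sqrt(S(-98) + q) = sqrt((-98)**2*(-82 + (-98)**2 - 81*(-98)) + 7696) = sqrt(9604*(-82 + 9604 + 7938) + 7696) = sqrt(9604*17460 + 7696) = sqrt(167685840 + 7696) = sqrt(167693536) = 4*sqrt(10480846)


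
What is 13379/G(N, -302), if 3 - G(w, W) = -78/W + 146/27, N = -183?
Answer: -54546183/10868 ≈ -5019.0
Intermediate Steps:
G(w, W) = -65/27 + 78/W (G(w, W) = 3 - (-78/W + 146/27) = 3 - (146/27 - 78/W) = 3 + (-146/27 + 78/W) = -65/27 + 78/W)
13379/G(N, -302) = 13379/(-65/27 + 78/(-302)) = 13379/(-65/27 + 78*(-1/302)) = 13379/(-65/27 - 39/151) = 13379/(-10868/4077) = 13379*(-4077/10868) = -54546183/10868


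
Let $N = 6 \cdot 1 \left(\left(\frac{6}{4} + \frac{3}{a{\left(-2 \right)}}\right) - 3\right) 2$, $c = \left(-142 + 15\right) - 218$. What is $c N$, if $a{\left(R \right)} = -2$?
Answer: $12420$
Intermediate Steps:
$c = -345$ ($c = -127 - 218 = -345$)
$N = -36$ ($N = 6 \cdot 1 \left(\left(\frac{6}{4} + \frac{3}{-2}\right) - 3\right) 2 = 6 \left(\left(6 \cdot \frac{1}{4} + 3 \left(- \frac{1}{2}\right)\right) - 3\right) 2 = 6 \left(\left(\frac{3}{2} - \frac{3}{2}\right) - 3\right) 2 = 6 \left(0 - 3\right) 2 = 6 \left(\left(-3\right) 2\right) = 6 \left(-6\right) = -36$)
$c N = \left(-345\right) \left(-36\right) = 12420$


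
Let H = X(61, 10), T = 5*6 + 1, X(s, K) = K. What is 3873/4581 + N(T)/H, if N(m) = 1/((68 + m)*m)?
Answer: 13207439/15621210 ≈ 0.84548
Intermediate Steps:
T = 31 (T = 30 + 1 = 31)
H = 10
N(m) = 1/(m*(68 + m))
3873/4581 + N(T)/H = 3873/4581 + (1/(31*(68 + 31)))/10 = 3873*(1/4581) + ((1/31)/99)*(⅒) = 1291/1527 + ((1/31)*(1/99))*(⅒) = 1291/1527 + (1/3069)*(⅒) = 1291/1527 + 1/30690 = 13207439/15621210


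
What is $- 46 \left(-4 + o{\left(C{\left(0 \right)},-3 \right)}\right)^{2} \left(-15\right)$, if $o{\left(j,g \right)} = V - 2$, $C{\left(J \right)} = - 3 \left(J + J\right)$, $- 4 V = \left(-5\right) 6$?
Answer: $\frac{3105}{2} \approx 1552.5$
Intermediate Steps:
$V = \frac{15}{2}$ ($V = - \frac{\left(-5\right) 6}{4} = \left(- \frac{1}{4}\right) \left(-30\right) = \frac{15}{2} \approx 7.5$)
$C{\left(J \right)} = - 6 J$ ($C{\left(J \right)} = - 3 \cdot 2 J = - 6 J$)
$o{\left(j,g \right)} = \frac{11}{2}$ ($o{\left(j,g \right)} = \frac{15}{2} - 2 = \frac{11}{2}$)
$- 46 \left(-4 + o{\left(C{\left(0 \right)},-3 \right)}\right)^{2} \left(-15\right) = - 46 \left(-4 + \frac{11}{2}\right)^{2} \left(-15\right) = - 46 \left(\frac{3}{2}\right)^{2} \left(-15\right) = \left(-46\right) \frac{9}{4} \left(-15\right) = \left(- \frac{207}{2}\right) \left(-15\right) = \frac{3105}{2}$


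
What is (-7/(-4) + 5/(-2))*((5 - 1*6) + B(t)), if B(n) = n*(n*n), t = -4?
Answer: 195/4 ≈ 48.750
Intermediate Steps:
B(n) = n**3 (B(n) = n*n**2 = n**3)
(-7/(-4) + 5/(-2))*((5 - 1*6) + B(t)) = (-7/(-4) + 5/(-2))*((5 - 1*6) + (-4)**3) = (-7*(-1/4) + 5*(-1/2))*((5 - 6) - 64) = (7/4 - 5/2)*(-1 - 64) = -3/4*(-65) = 195/4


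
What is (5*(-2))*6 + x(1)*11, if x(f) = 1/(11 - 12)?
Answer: -71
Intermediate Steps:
x(f) = -1 (x(f) = 1/(-1) = -1)
(5*(-2))*6 + x(1)*11 = (5*(-2))*6 - 1*11 = -10*6 - 11 = -60 - 11 = -71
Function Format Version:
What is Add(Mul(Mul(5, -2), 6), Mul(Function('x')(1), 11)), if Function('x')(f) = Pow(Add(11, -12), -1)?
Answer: -71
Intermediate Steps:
Function('x')(f) = -1 (Function('x')(f) = Pow(-1, -1) = -1)
Add(Mul(Mul(5, -2), 6), Mul(Function('x')(1), 11)) = Add(Mul(Mul(5, -2), 6), Mul(-1, 11)) = Add(Mul(-10, 6), -11) = Add(-60, -11) = -71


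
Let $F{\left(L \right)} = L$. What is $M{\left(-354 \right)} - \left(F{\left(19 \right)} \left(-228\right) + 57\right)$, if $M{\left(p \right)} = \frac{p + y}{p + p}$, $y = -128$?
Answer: $\frac{1513591}{354} \approx 4275.7$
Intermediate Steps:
$M{\left(p \right)} = \frac{-128 + p}{2 p}$ ($M{\left(p \right)} = \frac{p - 128}{p + p} = \frac{-128 + p}{2 p}$)
$M{\left(-354 \right)} - \left(F{\left(19 \right)} \left(-228\right) + 57\right) = \frac{-128 - 354}{2 \left(-354\right)} - \left(19 \left(-228\right) + 57\right) = \frac{1}{2} \left(- \frac{1}{354}\right) \left(-482\right) - \left(-4332 + 57\right) = \frac{241}{354} - -4275 = \frac{241}{354} + 4275 = \frac{1513591}{354}$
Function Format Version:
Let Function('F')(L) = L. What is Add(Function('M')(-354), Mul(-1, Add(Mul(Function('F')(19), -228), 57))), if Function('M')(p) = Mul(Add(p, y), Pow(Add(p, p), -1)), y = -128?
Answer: Rational(1513591, 354) ≈ 4275.7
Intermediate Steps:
Function('M')(p) = Mul(Rational(1, 2), Pow(p, -1), Add(-128, p)) (Function('M')(p) = Mul(Add(p, -128), Pow(Add(p, p), -1)) = Mul(Add(-128, p), Pow(Mul(2, p), -1)) = Mul(Add(-128, p), Mul(Rational(1, 2), Pow(p, -1))) = Mul(Rational(1, 2), Pow(p, -1), Add(-128, p)))
Add(Function('M')(-354), Mul(-1, Add(Mul(Function('F')(19), -228), 57))) = Add(Mul(Rational(1, 2), Pow(-354, -1), Add(-128, -354)), Mul(-1, Add(Mul(19, -228), 57))) = Add(Mul(Rational(1, 2), Rational(-1, 354), -482), Mul(-1, Add(-4332, 57))) = Add(Rational(241, 354), Mul(-1, -4275)) = Add(Rational(241, 354), 4275) = Rational(1513591, 354)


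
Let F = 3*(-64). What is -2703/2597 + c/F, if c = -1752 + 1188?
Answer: 1487/784 ≈ 1.8967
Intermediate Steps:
F = -192
c = -564
-2703/2597 + c/F = -2703/2597 - 564/(-192) = -2703*1/2597 - 564*(-1/192) = -51/49 + 47/16 = 1487/784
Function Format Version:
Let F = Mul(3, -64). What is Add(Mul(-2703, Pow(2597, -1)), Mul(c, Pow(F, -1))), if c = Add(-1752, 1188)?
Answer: Rational(1487, 784) ≈ 1.8967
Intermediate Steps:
F = -192
c = -564
Add(Mul(-2703, Pow(2597, -1)), Mul(c, Pow(F, -1))) = Add(Mul(-2703, Pow(2597, -1)), Mul(-564, Pow(-192, -1))) = Add(Mul(-2703, Rational(1, 2597)), Mul(-564, Rational(-1, 192))) = Add(Rational(-51, 49), Rational(47, 16)) = Rational(1487, 784)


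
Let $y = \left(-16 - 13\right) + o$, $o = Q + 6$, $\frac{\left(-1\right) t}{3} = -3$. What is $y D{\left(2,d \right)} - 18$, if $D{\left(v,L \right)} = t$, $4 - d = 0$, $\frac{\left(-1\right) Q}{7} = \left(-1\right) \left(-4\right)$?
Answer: $-477$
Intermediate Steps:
$t = 9$ ($t = \left(-3\right) \left(-3\right) = 9$)
$Q = -28$ ($Q = - 7 \left(\left(-1\right) \left(-4\right)\right) = \left(-7\right) 4 = -28$)
$d = 4$ ($d = 4 - 0 = 4 + 0 = 4$)
$D{\left(v,L \right)} = 9$
$o = -22$ ($o = -28 + 6 = -22$)
$y = -51$ ($y = \left(-16 - 13\right) - 22 = -29 - 22 = -51$)
$y D{\left(2,d \right)} - 18 = \left(-51\right) 9 - 18 = -459 - 18 = -477$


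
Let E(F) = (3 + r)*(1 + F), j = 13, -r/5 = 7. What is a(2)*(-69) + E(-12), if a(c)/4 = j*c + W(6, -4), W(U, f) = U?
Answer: -8480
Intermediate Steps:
r = -35 (r = -5*7 = -35)
E(F) = -32 - 32*F (E(F) = (3 - 35)*(1 + F) = -32*(1 + F) = -32 - 32*F)
a(c) = 24 + 52*c (a(c) = 4*(13*c + 6) = 4*(6 + 13*c) = 24 + 52*c)
a(2)*(-69) + E(-12) = (24 + 52*2)*(-69) + (-32 - 32*(-12)) = (24 + 104)*(-69) + (-32 + 384) = 128*(-69) + 352 = -8832 + 352 = -8480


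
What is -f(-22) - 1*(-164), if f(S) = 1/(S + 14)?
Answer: 1313/8 ≈ 164.13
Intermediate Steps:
f(S) = 1/(14 + S)
-f(-22) - 1*(-164) = -1/(14 - 22) - 1*(-164) = -1/(-8) + 164 = -1*(-⅛) + 164 = ⅛ + 164 = 1313/8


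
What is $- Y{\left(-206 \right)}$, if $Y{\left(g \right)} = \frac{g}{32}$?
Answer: $\frac{103}{16} \approx 6.4375$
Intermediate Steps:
$Y{\left(g \right)} = \frac{g}{32}$ ($Y{\left(g \right)} = g \frac{1}{32} = \frac{g}{32}$)
$- Y{\left(-206 \right)} = - \frac{-206}{32} = \left(-1\right) \left(- \frac{103}{16}\right) = \frac{103}{16}$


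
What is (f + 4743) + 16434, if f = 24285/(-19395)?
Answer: 27380242/1293 ≈ 21176.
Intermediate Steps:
f = -1619/1293 (f = 24285*(-1/19395) = -1619/1293 ≈ -1.2521)
(f + 4743) + 16434 = (-1619/1293 + 4743) + 16434 = 6131080/1293 + 16434 = 27380242/1293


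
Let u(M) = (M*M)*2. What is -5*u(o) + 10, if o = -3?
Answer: -80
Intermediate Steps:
u(M) = 2*M**2 (u(M) = M**2*2 = 2*M**2)
-5*u(o) + 10 = -10*(-3)**2 + 10 = -10*9 + 10 = -5*18 + 10 = -90 + 10 = -80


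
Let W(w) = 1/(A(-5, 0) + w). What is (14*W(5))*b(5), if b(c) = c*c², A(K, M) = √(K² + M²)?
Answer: 175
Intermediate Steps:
b(c) = c³
W(w) = 1/(5 + w) (W(w) = 1/(√((-5)² + 0²) + w) = 1/(√(25 + 0) + w) = 1/(√25 + w) = 1/(5 + w))
(14*W(5))*b(5) = (14/(5 + 5))*5³ = (14/10)*125 = (14*(⅒))*125 = (7/5)*125 = 175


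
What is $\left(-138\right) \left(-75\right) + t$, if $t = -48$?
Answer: $10302$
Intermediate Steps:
$\left(-138\right) \left(-75\right) + t = \left(-138\right) \left(-75\right) - 48 = 10350 - 48 = 10302$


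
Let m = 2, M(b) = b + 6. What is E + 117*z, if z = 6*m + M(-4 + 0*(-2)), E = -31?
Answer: 1607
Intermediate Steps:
M(b) = 6 + b
z = 14 (z = 6*2 + (6 + (-4 + 0*(-2))) = 12 + (6 + (-4 + 0)) = 12 + (6 - 4) = 12 + 2 = 14)
E + 117*z = -31 + 117*14 = -31 + 1638 = 1607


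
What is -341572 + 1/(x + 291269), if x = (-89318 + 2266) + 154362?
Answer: -122480546187/358579 ≈ -3.4157e+5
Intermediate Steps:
x = 67310 (x = -87052 + 154362 = 67310)
-341572 + 1/(x + 291269) = -341572 + 1/(67310 + 291269) = -341572 + 1/358579 = -122480546187/358579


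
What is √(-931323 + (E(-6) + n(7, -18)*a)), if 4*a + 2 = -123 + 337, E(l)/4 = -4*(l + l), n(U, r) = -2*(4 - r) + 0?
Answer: I*√933463 ≈ 966.16*I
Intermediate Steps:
n(U, r) = -8 + 2*r (n(U, r) = (-8 + 2*r) + 0 = -8 + 2*r)
E(l) = -32*l (E(l) = 4*(-4*(l + l)) = 4*(-8*l) = -32*l)
a = 53 (a = -½ + (-123 + 337)/4 = -½ + (¼)*214 = -½ + 107/2 = 53)
√(-931323 + (E(-6) + n(7, -18)*a)) = √(-931323 + (-32*(-6) + (-8 + 2*(-18))*53)) = √(-931323 + (192 + (-8 - 36)*53)) = √(-931323 + (192 - 44*53)) = √(-931323 + (192 - 2332)) = √(-931323 - 2140) = √(-933463) = I*√933463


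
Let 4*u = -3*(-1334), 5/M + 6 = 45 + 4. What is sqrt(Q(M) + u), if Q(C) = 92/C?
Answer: sqrt(179170)/10 ≈ 42.328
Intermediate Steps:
M = 5/43 (M = 5/(-6 + (45 + 4)) = 5/(-6 + 49) = 5/43 ≈ 0.11628)
u = 2001/2 (u = (-3*(-1334))/4 = (1/4)*4002 = 2001/2 ≈ 1000.5)
sqrt(Q(M) + u) = sqrt(92/(5/43) + 2001/2) = sqrt(92*(43/5) + 2001/2) = sqrt(3956/5 + 2001/2) = sqrt(17917/10) = sqrt(179170)/10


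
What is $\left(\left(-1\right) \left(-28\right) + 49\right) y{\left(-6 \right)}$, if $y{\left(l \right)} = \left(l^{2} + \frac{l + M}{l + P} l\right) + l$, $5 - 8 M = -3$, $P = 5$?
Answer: $0$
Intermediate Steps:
$M = 1$ ($M = \frac{5}{8} - - \frac{3}{8} = \frac{5}{8} + \frac{3}{8} = 1$)
$y{\left(l \right)} = l + l^{2} + \frac{l \left(1 + l\right)}{5 + l}$ ($y{\left(l \right)} = \left(l^{2} + \frac{l + 1}{l + 5} l\right) + l = \left(l^{2} + \frac{1 + l}{5 + l} l\right) + l = \left(l^{2} + \frac{l \left(1 + l\right)}{5 + l}\right) + l = l + l^{2} + \frac{l \left(1 + l\right)}{5 + l}$)
$\left(\left(-1\right) \left(-28\right) + 49\right) y{\left(-6 \right)} = \left(\left(-1\right) \left(-28\right) + 49\right) \left(- \frac{6 \left(6 + \left(-6\right)^{2} + 7 \left(-6\right)\right)}{5 - 6}\right) = \left(28 + 49\right) \left(- \frac{6 \left(6 + 36 - 42\right)}{-1}\right) = 77 \left(\left(-6\right) \left(-1\right) 0\right) = 77 \cdot 0 = 0$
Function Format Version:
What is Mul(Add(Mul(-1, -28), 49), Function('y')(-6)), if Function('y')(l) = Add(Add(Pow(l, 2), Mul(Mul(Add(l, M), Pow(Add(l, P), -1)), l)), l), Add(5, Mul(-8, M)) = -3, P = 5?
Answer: 0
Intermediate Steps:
M = 1 (M = Add(Rational(5, 8), Mul(Rational(-1, 8), -3)) = Add(Rational(5, 8), Rational(3, 8)) = 1)
Function('y')(l) = Add(l, Pow(l, 2), Mul(l, Pow(Add(5, l), -1), Add(1, l))) (Function('y')(l) = Add(Add(Pow(l, 2), Mul(Mul(Add(l, 1), Pow(Add(l, 5), -1)), l)), l) = Add(Add(Pow(l, 2), Mul(Mul(Add(1, l), Pow(Add(5, l), -1)), l)), l) = Add(Add(Pow(l, 2), Mul(Mul(Pow(Add(5, l), -1), Add(1, l)), l)), l) = Add(Add(Pow(l, 2), Mul(l, Pow(Add(5, l), -1), Add(1, l))), l) = Add(l, Pow(l, 2), Mul(l, Pow(Add(5, l), -1), Add(1, l))))
Mul(Add(Mul(-1, -28), 49), Function('y')(-6)) = Mul(Add(Mul(-1, -28), 49), Mul(-6, Pow(Add(5, -6), -1), Add(6, Pow(-6, 2), Mul(7, -6)))) = Mul(Add(28, 49), Mul(-6, Pow(-1, -1), Add(6, 36, -42))) = Mul(77, Mul(-6, -1, 0)) = Mul(77, 0) = 0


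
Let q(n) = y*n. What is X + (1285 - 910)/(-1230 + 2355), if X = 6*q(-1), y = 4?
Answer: -71/3 ≈ -23.667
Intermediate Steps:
q(n) = 4*n
X = -24 (X = 6*(4*(-1)) = 6*(-4) = -24)
X + (1285 - 910)/(-1230 + 2355) = -24 + (1285 - 910)/(-1230 + 2355) = -24 + 375/1125 = -24 + 375*(1/1125) = -24 + ⅓ = -71/3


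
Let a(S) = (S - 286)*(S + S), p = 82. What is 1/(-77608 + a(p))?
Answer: -1/111064 ≈ -9.0038e-6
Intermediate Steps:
a(S) = 2*S*(-286 + S) (a(S) = (-286 + S)*(2*S) = 2*S*(-286 + S))
1/(-77608 + a(p)) = 1/(-77608 + 2*82*(-286 + 82)) = 1/(-77608 + 2*82*(-204)) = 1/(-77608 - 33456) = 1/(-111064) = -1/111064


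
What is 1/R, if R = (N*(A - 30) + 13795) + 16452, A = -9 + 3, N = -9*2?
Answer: 1/30895 ≈ 3.2368e-5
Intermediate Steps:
N = -18
A = -6
R = 30895 (R = (-18*(-6 - 30) + 13795) + 16452 = (-18*(-36) + 13795) + 16452 = (648 + 13795) + 16452 = 14443 + 16452 = 30895)
1/R = 1/30895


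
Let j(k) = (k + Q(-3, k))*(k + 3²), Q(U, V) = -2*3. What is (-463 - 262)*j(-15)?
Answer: -91350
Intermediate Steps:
Q(U, V) = -6
j(k) = (-6 + k)*(9 + k) (j(k) = (k - 6)*(k + 3²) = (-6 + k)*(k + 9) = (-6 + k)*(9 + k))
(-463 - 262)*j(-15) = (-463 - 262)*(-54 + (-15)² + 3*(-15)) = -725*(-54 + 225 - 45) = -725*126 = -91350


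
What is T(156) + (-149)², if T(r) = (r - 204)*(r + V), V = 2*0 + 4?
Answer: 14521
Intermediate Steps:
V = 4 (V = 0 + 4 = 4)
T(r) = (-204 + r)*(4 + r) (T(r) = (r - 204)*(r + 4) = (-204 + r)*(4 + r))
T(156) + (-149)² = (-816 + 156² - 200*156) + (-149)² = (-816 + 24336 - 31200) + 22201 = -7680 + 22201 = 14521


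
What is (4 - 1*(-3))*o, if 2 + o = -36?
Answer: -266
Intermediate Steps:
o = -38 (o = -2 - 36 = -38)
(4 - 1*(-3))*o = (4 - 1*(-3))*(-38) = (4 + 3)*(-38) = 7*(-38) = -266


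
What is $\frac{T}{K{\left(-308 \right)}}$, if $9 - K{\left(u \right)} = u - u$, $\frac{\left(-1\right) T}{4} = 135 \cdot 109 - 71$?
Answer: $- \frac{58576}{9} \approx -6508.4$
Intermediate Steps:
$T = -58576$ ($T = - 4 \left(135 \cdot 109 - 71\right) = - 4 \left(14715 - 71\right) = \left(-4\right) 14644 = -58576$)
$K{\left(u \right)} = 9$ ($K{\left(u \right)} = 9 - \left(u - u\right) = 9 - 0 = 9 + 0 = 9$)
$\frac{T}{K{\left(-308 \right)}} = - \frac{58576}{9}$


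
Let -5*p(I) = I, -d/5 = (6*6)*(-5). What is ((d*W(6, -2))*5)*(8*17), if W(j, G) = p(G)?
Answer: 244800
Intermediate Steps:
d = 900 (d = -5*6*6*(-5) = -180*(-5) = -5*(-180) = 900)
p(I) = -I/5
W(j, G) = -G/5
((d*W(6, -2))*5)*(8*17) = ((900*(-⅕*(-2)))*5)*(8*17) = ((900*(⅖))*5)*136 = (360*5)*136 = 1800*136 = 244800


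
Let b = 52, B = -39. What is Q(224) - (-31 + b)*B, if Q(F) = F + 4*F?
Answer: 1939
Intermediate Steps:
Q(F) = 5*F
Q(224) - (-31 + b)*B = 5*224 - (-31 + 52)*(-39) = 1120 - 21*(-39) = 1120 - 1*(-819) = 1120 + 819 = 1939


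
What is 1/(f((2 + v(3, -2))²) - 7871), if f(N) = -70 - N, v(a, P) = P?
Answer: -1/7941 ≈ -0.00012593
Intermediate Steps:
1/(f((2 + v(3, -2))²) - 7871) = 1/((-70 - (2 - 2)²) - 7871) = 1/((-70 - 1*0²) - 7871) = 1/((-70 - 1*0) - 7871) = 1/((-70 + 0) - 7871) = 1/(-70 - 7871) = 1/(-7941) = -1/7941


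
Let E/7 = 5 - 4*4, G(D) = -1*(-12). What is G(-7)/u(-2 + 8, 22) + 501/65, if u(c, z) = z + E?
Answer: 1071/143 ≈ 7.4895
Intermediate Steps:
G(D) = 12
E = -77 (E = 7*(5 - 4*4) = 7*(5 - 16) = 7*(-11) = -77)
u(c, z) = -77 + z (u(c, z) = z - 77 = -77 + z)
G(-7)/u(-2 + 8, 22) + 501/65 = 12/(-77 + 22) + 501/65 = 12/(-55) + 501*(1/65) = 12*(-1/55) + 501/65 = -12/55 + 501/65 = 1071/143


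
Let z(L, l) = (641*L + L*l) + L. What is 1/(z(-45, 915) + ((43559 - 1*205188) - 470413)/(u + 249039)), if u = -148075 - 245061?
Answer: -144097/10095524263 ≈ -1.4273e-5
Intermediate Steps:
z(L, l) = 642*L + L*l
u = -393136
1/(z(-45, 915) + ((43559 - 1*205188) - 470413)/(u + 249039)) = 1/(-45*(642 + 915) + ((43559 - 1*205188) - 470413)/(-393136 + 249039)) = 1/(-45*1557 + ((43559 - 205188) - 470413)/(-144097)) = 1/(-70065 + (-161629 - 470413)*(-1/144097)) = 1/(-70065 - 632042*(-1/144097)) = 1/(-70065 + 632042/144097) = 1/(-10095524263/144097) = -144097/10095524263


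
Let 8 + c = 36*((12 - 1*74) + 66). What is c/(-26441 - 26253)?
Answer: -68/26347 ≈ -0.0025809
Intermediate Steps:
c = 136 (c = -8 + 36*((12 - 1*74) + 66) = -8 + 36*((12 - 74) + 66) = -8 + 36*(-62 + 66) = -8 + 36*4 = -8 + 144 = 136)
c/(-26441 - 26253) = 136/(-26441 - 26253) = 136/(-52694) = 136*(-1/52694) = -68/26347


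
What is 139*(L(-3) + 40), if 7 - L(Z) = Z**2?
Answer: 5282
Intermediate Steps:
L(Z) = 7 - Z**2
139*(L(-3) + 40) = 139*((7 - 1*(-3)**2) + 40) = 139*((7 - 1*9) + 40) = 139*((7 - 9) + 40) = 139*(-2 + 40) = 139*38 = 5282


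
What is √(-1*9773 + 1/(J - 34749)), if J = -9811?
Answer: 3*I*√134758377065/11140 ≈ 98.859*I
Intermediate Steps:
√(-1*9773 + 1/(J - 34749)) = √(-1*9773 + 1/(-9811 - 34749)) = √(-9773 + 1/(-44560)) = √(-9773 - 1/44560) = √(-435484881/44560) = 3*I*√134758377065/11140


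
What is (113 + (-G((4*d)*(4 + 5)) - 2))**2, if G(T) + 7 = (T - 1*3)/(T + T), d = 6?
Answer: 286320241/20736 ≈ 13808.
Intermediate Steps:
G(T) = -7 + (-3 + T)/(2*T) (G(T) = -7 + (T - 1*3)/(T + T) = -7 + (T - 3)/((2*T)) = -7 + (-3 + T)*(1/(2*T)) = -7 + (-3 + T)/(2*T))
(113 + (-G((4*d)*(4 + 5)) - 2))**2 = (113 + (-(-3 - 13*4*6*(4 + 5))/(2*((4*6)*(4 + 5))) - 2))**2 = (113 + (-(-3 - 312*9)/(2*(24*9)) - 2))**2 = (113 + (-(-3 - 13*216)/(2*216) - 2))**2 = (113 + (-(-3 - 2808)/(2*216) - 2))**2 = (113 + (-(-2811)/(2*216) - 2))**2 = (113 + (-1*(-937/144) - 2))**2 = (113 + (937/144 - 2))**2 = (113 + 649/144)**2 = (16921/144)**2 = 286320241/20736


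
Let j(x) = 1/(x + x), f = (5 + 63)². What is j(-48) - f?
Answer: -443905/96 ≈ -4624.0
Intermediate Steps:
f = 4624 (f = 68² = 4624)
j(x) = 1/(2*x)
j(-48) - f = (½)/(-48) - 1*4624 = (½)*(-1/48) - 4624 = -1/96 - 4624 = -443905/96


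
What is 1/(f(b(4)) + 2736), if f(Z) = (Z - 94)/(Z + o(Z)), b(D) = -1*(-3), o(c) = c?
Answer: 6/16325 ≈ 0.00036753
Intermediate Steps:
b(D) = 3
f(Z) = (-94 + Z)/(2*Z) (f(Z) = (Z - 94)/(Z + Z) = (-94 + Z)/((2*Z)) = (-94 + Z)*(1/(2*Z)) = (-94 + Z)/(2*Z))
1/(f(b(4)) + 2736) = 1/((1/2)*(-94 + 3)/3 + 2736) = 1/((1/2)*(1/3)*(-91) + 2736) = 1/(-91/6 + 2736) = 1/(16325/6) = 6/16325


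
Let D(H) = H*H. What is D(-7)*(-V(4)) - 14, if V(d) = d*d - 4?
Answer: -602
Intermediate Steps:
V(d) = -4 + d² (V(d) = d² - 4 = -4 + d²)
D(H) = H²
D(-7)*(-V(4)) - 14 = (-7)²*(-(-4 + 4²)) - 14 = 49*(-(-4 + 16)) - 14 = 49*(-1*12) - 14 = 49*(-12) - 14 = -588 - 14 = -602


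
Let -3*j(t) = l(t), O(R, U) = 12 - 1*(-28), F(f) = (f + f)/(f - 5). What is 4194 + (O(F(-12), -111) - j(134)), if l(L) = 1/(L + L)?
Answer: 3404137/804 ≈ 4234.0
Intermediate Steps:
F(f) = 2*f/(-5 + f) (F(f) = (2*f)/(-5 + f) = 2*f/(-5 + f))
O(R, U) = 40 (O(R, U) = 12 + 28 = 40)
l(L) = 1/(2*L)
j(t) = -1/(6*t)
4194 + (O(F(-12), -111) - j(134)) = 4194 + (40 - (-1)/(6*134)) = 4194 + (40 - 1*(-1/804)) = 4194 + (40 + 1/804) = 4194 + 32161/804 = 3404137/804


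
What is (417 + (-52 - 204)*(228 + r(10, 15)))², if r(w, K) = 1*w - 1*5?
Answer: 3508311361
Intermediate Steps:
r(w, K) = -5 + w (r(w, K) = w - 5 = -5 + w)
(417 + (-52 - 204)*(228 + r(10, 15)))² = (417 + (-52 - 204)*(228 + (-5 + 10)))² = (417 - 256*(228 + 5))² = (417 - 256*233)² = (417 - 59648)² = (-59231)² = 3508311361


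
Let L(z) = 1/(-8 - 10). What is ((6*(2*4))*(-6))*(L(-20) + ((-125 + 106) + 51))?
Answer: -9200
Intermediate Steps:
L(z) = -1/18 (L(z) = 1/(-18) = -1/18)
((6*(2*4))*(-6))*(L(-20) + ((-125 + 106) + 51)) = ((6*(2*4))*(-6))*(-1/18 + ((-125 + 106) + 51)) = ((6*8)*(-6))*(-1/18 + (-19 + 51)) = (48*(-6))*(-1/18 + 32) = -288*575/18 = -9200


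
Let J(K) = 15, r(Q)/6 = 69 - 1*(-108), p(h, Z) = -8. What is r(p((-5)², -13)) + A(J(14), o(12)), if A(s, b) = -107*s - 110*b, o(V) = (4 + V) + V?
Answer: -3623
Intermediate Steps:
r(Q) = 1062 (r(Q) = 6*(69 - 1*(-108)) = 6*(69 + 108) = 6*177 = 1062)
o(V) = 4 + 2*V
A(s, b) = -110*b - 107*s
r(p((-5)², -13)) + A(J(14), o(12)) = 1062 + (-110*(4 + 2*12) - 107*15) = 1062 + (-110*(4 + 24) - 1605) = 1062 + (-110*28 - 1605) = 1062 + (-3080 - 1605) = 1062 - 4685 = -3623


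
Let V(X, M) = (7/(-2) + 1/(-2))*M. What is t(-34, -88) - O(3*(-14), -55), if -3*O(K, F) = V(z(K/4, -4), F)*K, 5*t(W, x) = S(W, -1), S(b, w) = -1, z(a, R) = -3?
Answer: -15401/5 ≈ -3080.2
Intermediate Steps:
t(W, x) = -1/5 (t(W, x) = (1/5)*(-1) = -1/5)
V(X, M) = -4*M (V(X, M) = (7*(-1/2) + 1*(-1/2))*M = (-7/2 - 1/2)*M = -4*M)
O(K, F) = 4*F*K/3 (O(K, F) = -(-4*F)*K/3 = -(-4)*F*K/3 = 4*F*K/3)
t(-34, -88) - O(3*(-14), -55) = -1/5 - 4*(-55)*3*(-14)/3 = -1/5 - 4*(-55)*(-42)/3 = -1/5 - 1*3080 = -1/5 - 3080 = -15401/5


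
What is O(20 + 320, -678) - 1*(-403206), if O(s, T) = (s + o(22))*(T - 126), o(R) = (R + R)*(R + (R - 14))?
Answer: -931434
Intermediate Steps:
o(R) = 2*R*(-14 + 2*R) (o(R) = (2*R)*(R + (-14 + R)) = (2*R)*(-14 + 2*R) = 2*R*(-14 + 2*R))
O(s, T) = (-126 + T)*(1320 + s) (O(s, T) = (s + 4*22*(-7 + 22))*(T - 126) = (s + 4*22*15)*(-126 + T) = (s + 1320)*(-126 + T) = (1320 + s)*(-126 + T) = (-126 + T)*(1320 + s))
O(20 + 320, -678) - 1*(-403206) = (-166320 - 126*(20 + 320) + 1320*(-678) - 678*(20 + 320)) - 1*(-403206) = (-166320 - 126*340 - 894960 - 678*340) + 403206 = (-166320 - 42840 - 894960 - 230520) + 403206 = -1334640 + 403206 = -931434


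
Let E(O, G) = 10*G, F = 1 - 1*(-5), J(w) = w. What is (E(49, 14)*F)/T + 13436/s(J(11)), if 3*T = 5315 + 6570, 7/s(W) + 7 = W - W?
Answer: -31936868/2377 ≈ -13436.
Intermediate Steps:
F = 6 (F = 1 + 5 = 6)
s(W) = -1 (s(W) = 7/(-7 + (W - W)) = 7/(-7 + 0) = 7/(-7) = 7*(-⅐) = -1)
T = 11885/3 (T = (5315 + 6570)/3 = (⅓)*11885 = 11885/3 ≈ 3961.7)
(E(49, 14)*F)/T + 13436/s(J(11)) = ((10*14)*6)/(11885/3) + 13436/(-1) = (140*6)*(3/11885) + 13436*(-1) = 840*(3/11885) - 13436 = 504/2377 - 13436 = -31936868/2377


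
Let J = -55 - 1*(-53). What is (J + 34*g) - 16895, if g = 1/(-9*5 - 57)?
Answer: -50692/3 ≈ -16897.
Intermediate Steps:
J = -2 (J = -55 + 53 = -2)
g = -1/102 (g = 1/(-45 - 57) = 1/(-102) = -1/102 ≈ -0.0098039)
(J + 34*g) - 16895 = (-2 + 34*(-1/102)) - 16895 = (-2 - ⅓) - 16895 = -7/3 - 16895 = -50692/3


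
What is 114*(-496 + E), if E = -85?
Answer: -66234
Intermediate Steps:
114*(-496 + E) = 114*(-496 - 85) = 114*(-581) = -66234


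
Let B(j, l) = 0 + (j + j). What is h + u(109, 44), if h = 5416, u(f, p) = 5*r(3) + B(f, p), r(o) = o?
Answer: 5649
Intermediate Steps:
B(j, l) = 2*j (B(j, l) = 0 + 2*j = 2*j)
u(f, p) = 15 + 2*f (u(f, p) = 5*3 + 2*f = 15 + 2*f)
h + u(109, 44) = 5416 + (15 + 2*109) = 5416 + (15 + 218) = 5416 + 233 = 5649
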